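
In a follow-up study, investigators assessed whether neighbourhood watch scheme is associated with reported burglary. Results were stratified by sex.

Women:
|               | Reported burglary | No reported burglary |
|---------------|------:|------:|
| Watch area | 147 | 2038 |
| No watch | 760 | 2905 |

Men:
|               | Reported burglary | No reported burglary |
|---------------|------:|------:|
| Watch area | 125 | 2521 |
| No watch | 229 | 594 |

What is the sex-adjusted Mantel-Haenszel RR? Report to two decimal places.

RR_MH = Σ(aᵢ·n₀ᵢ/nᵢ) / Σ(cᵢ·n₁ᵢ/nᵢ), with n₁ᵢ = aᵢ+bᵢ (exposed), n₀ᵢ = cᵢ+dᵢ (unexposed), nᵢ = n₁ᵢ+n₀ᵢ.
Stratum 1 (Women): n₁ = 2185, n₀ = 3665, n = 5850; a·n₀/n = 147·3665/5850 = 92.0949; c·n₁/n = 760·2185/5850 = 283.8632
Stratum 2 (Men): n₁ = 2646, n₀ = 823, n = 3469; a·n₀/n = 125·823/3469 = 29.6555; c·n₁/n = 229·2646/3469 = 174.6711
RR_MH = (92.0949 + 29.6555) / (283.8632 + 174.6711) = 121.7504 / 458.5343 = 0.26552

0.27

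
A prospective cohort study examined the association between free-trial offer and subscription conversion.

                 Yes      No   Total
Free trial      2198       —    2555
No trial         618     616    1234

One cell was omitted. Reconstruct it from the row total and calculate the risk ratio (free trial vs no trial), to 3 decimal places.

1.718

The missing cell is in the exposed row: 2555 − 2198 = 357.
So a = 2198, b = 357, c = 618, d = 616.
RR = [a/(a+b)] / [c/(c+d)] = (2198/2555) / (618/1234) = 0.86027/0.50081 = 1.71776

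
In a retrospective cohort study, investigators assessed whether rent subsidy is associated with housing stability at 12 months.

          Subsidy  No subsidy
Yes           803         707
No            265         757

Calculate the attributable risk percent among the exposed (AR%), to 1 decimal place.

35.8

Reading the table with exposure as columns: a = 803 (Subsidy, case), b = 265 (Subsidy, non-case), c = 707 (No subsidy, case), d = 757.
Risk in exposed = 803/1068 = 0.75187; risk in unexposed = 707/1464 = 0.48292.
RR = 0.75187/0.48292 = 1.55692
AR% = (RR − 1)/RR × 100 = (1.55692 − 1)/1.55692 × 100 = 35.7706%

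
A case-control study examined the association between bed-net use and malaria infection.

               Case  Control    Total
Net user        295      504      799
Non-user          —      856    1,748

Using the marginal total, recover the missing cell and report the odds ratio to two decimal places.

The missing cell is in the unexposed row: 1748 − 856 = 892.
So a = 295, b = 504, c = 892, d = 856.
OR = (a·d)/(b·c) = (295 × 856) / (504 × 892) = 252520 / 449568 = 0.56169

0.56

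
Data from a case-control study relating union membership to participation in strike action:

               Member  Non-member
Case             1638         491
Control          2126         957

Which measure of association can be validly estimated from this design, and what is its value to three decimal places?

1.502

Reading the table with exposure as columns: a = 1638 (Member, case), b = 2126 (Member, non-case), c = 491 (Non-member, case), d = 957.
This is a case-control study: participants were sampled on outcome status, so risks in the source population cannot be estimated directly — relative risk is not valid here. The odds ratio is the appropriate measure.
OR = (a·d)/(b·c) = (1638 × 957) / (2126 × 491) = 1567566 / 1043866 = 1.50169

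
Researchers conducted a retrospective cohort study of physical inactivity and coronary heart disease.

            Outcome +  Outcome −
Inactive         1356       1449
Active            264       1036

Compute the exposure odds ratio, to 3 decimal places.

3.672

Cells: a = 1356, b = 1449, c = 264, d = 1036.
OR = (a·d)/(b·c) = (1356 × 1036) / (1449 × 264) = 1404816 / 382536 = 3.67238
The odds of coronary heart disease are about 3.67 times as high in the inactive group.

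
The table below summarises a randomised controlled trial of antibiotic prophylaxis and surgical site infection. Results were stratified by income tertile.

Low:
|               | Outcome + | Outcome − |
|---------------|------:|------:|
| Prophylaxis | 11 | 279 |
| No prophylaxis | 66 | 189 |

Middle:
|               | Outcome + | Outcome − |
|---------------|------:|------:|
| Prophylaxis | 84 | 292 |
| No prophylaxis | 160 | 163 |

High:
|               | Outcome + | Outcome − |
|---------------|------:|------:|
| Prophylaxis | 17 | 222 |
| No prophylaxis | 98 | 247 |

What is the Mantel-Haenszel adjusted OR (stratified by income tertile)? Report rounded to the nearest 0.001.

OR_MH = Σ(aᵢdᵢ/nᵢ) / Σ(bᵢcᵢ/nᵢ), where nᵢ is the stratum total.
Stratum 1 (Low): n = 545; a·d/n = 11·189/545 = 3.8147; b·c/n = 279·66/545 = 33.7872
Stratum 2 (Middle): n = 699; a·d/n = 84·163/699 = 19.5880; b·c/n = 292·160/699 = 66.8383
Stratum 3 (High): n = 584; a·d/n = 17·247/584 = 7.1901; b·c/n = 222·98/584 = 37.2534
OR_MH = (3.8147 + 19.5880 + 7.1901) / (33.7872 + 66.8383 + 37.2534) = 30.5927 / 137.8789 = 0.22188

0.222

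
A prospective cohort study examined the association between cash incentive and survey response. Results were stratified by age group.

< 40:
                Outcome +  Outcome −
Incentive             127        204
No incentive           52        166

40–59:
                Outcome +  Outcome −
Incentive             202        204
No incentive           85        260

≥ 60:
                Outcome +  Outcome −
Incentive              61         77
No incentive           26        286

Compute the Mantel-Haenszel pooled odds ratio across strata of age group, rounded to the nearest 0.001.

3.139

OR_MH = Σ(aᵢdᵢ/nᵢ) / Σ(bᵢcᵢ/nᵢ), where nᵢ is the stratum total.
Stratum 1 (< 40): n = 549; a·d/n = 127·166/549 = 38.4007; b·c/n = 204·52/549 = 19.3224
Stratum 2 (40–59): n = 751; a·d/n = 202·260/751 = 69.9334; b·c/n = 204·85/751 = 23.0892
Stratum 3 (≥ 60): n = 450; a·d/n = 61·286/450 = 38.7689; b·c/n = 77·26/450 = 4.4489
OR_MH = (38.4007 + 69.9334 + 38.7689) / (19.3224 + 23.0892 + 4.4489) = 147.1030 / 46.8605 = 3.13917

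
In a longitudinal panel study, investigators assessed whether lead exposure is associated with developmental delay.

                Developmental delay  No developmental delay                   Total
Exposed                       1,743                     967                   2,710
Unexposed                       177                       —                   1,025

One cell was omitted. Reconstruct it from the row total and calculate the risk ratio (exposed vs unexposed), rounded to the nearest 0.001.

3.725

The missing cell is in the unexposed row: 1025 − 177 = 848.
So a = 1743, b = 967, c = 177, d = 848.
RR = [a/(a+b)] / [c/(c+d)] = (1743/2710) / (177/1025) = 0.64317/0.17268 = 3.72459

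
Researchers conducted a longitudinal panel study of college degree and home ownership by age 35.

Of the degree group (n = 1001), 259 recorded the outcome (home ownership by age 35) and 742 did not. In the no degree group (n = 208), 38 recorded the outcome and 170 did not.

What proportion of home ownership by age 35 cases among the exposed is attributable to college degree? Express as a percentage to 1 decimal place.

From the description: a = 259, b = 742, c = 38, d = 170.
Risk in exposed = 259/1001 = 0.25874; risk in unexposed = 38/208 = 0.18269.
RR = 0.25874/0.18269 = 1.41627
AR% = (RR − 1)/RR × 100 = (1.41627 − 1)/1.41627 × 100 = 29.3919%

29.4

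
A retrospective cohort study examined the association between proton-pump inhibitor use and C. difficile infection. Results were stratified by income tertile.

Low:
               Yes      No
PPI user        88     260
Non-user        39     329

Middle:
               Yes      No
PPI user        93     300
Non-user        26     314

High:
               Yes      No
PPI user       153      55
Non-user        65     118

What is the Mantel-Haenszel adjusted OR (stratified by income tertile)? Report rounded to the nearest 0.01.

3.72

OR_MH = Σ(aᵢdᵢ/nᵢ) / Σ(bᵢcᵢ/nᵢ), where nᵢ is the stratum total.
Stratum 1 (Low): n = 716; a·d/n = 88·329/716 = 40.4358; b·c/n = 260·39/716 = 14.1620
Stratum 2 (Middle): n = 733; a·d/n = 93·314/733 = 39.8390; b·c/n = 300·26/733 = 10.6412
Stratum 3 (High): n = 391; a·d/n = 153·118/391 = 46.1739; b·c/n = 55·65/391 = 9.1432
OR_MH = (40.4358 + 39.8390 + 46.1739) / (14.1620 + 10.6412 + 9.1432) = 126.4487 / 33.9464 = 3.72495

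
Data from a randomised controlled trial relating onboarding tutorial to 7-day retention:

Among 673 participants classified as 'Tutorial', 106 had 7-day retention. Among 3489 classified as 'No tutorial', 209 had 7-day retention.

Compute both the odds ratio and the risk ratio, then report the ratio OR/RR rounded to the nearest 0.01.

From the description: a = 106, b = 567, c = 209, d = 3280.
OR = (106·3280)/(567·209) = 347680/118503 = 2.93393
Risk in exposed = 106/673 = 0.15750; risk in unexposed = 209/3489 = 0.05990; RR = 2.62933
OR/RR = 2.93393 / 2.62933 = 1.11585
The outcome is not rare, so the OR lies further from 1 than the RR.

1.12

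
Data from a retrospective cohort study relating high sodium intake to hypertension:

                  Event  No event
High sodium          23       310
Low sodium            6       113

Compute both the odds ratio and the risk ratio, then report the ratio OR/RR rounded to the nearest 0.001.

Cells: a = 23, b = 310, c = 6, d = 113.
OR = (23·113)/(310·6) = 2599/1860 = 1.39731
Risk in exposed = 23/333 = 0.06907; risk in unexposed = 6/119 = 0.05042; RR = 1.36987
OR/RR = 1.39731 / 1.36987 = 1.02003
The outcome is rare in both groups, so OR ≈ RR (ratio near 1).

1.020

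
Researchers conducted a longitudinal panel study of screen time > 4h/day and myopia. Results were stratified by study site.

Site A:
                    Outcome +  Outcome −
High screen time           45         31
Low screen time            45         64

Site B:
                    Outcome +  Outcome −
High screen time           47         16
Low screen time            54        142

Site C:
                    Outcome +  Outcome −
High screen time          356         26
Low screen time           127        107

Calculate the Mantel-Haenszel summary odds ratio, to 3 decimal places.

6.354

OR_MH = Σ(aᵢdᵢ/nᵢ) / Σ(bᵢcᵢ/nᵢ), where nᵢ is the stratum total.
Stratum 1 (Site A): n = 185; a·d/n = 45·64/185 = 15.5676; b·c/n = 31·45/185 = 7.5405
Stratum 2 (Site B): n = 259; a·d/n = 47·142/259 = 25.7683; b·c/n = 16·54/259 = 3.3359
Stratum 3 (Site C): n = 616; a·d/n = 356·107/616 = 61.8377; b·c/n = 26·127/616 = 5.3604
OR_MH = (15.5676 + 25.7683 + 61.8377) / (7.5405 + 3.3359 + 5.3604) = 103.1736 / 16.2368 = 6.35429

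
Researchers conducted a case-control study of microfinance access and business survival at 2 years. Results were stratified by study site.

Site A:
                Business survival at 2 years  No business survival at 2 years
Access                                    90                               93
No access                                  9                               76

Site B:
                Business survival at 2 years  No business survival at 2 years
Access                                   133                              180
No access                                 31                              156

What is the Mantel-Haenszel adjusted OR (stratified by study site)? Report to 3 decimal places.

4.692

OR_MH = Σ(aᵢdᵢ/nᵢ) / Σ(bᵢcᵢ/nᵢ), where nᵢ is the stratum total.
Stratum 1 (Site A): n = 268; a·d/n = 90·76/268 = 25.5224; b·c/n = 93·9/268 = 3.1231
Stratum 2 (Site B): n = 500; a·d/n = 133·156/500 = 41.4960; b·c/n = 180·31/500 = 11.1600
OR_MH = (25.5224 + 41.4960) / (3.1231 + 11.1600) = 67.0184 / 14.2831 = 4.69213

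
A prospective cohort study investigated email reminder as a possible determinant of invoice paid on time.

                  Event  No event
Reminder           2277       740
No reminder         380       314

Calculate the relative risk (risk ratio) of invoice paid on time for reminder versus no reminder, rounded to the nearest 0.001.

1.378

Cells: a = 2277, b = 740, c = 380, d = 314.
Risk in exposed = 2277/3017 = 0.75472; risk in unexposed = 380/694 = 0.54755.
RR = 0.75472 / 0.54755 = 1.37836
The risk among the exposed is 1.38 times that among the unexposed.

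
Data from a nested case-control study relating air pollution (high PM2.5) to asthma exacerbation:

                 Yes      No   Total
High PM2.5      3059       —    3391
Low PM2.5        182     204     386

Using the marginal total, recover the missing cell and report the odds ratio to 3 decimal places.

The missing cell is in the exposed row: 3391 − 3059 = 332.
So a = 3059, b = 332, c = 182, d = 204.
OR = (a·d)/(b·c) = (3059 × 204) / (332 × 182) = 624036 / 60424 = 10.32762

10.328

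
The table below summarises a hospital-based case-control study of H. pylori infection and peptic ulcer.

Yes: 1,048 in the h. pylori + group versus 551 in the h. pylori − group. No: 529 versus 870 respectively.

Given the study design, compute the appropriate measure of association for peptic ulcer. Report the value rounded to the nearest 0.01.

From the description: a = 1048, b = 529, c = 551, d = 870.
This is a hospital-based case-control study: participants were sampled on outcome status, so risks in the source population cannot be estimated directly — relative risk is not valid here. The odds ratio is the appropriate measure.
OR = (a·d)/(b·c) = (1048 × 870) / (529 × 551) = 911760 / 291479 = 3.12805

3.13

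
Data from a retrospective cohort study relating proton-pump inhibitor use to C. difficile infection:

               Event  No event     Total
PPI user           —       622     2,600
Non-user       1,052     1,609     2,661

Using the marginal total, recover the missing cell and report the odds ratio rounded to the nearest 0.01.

The missing cell is in the exposed row: 2600 − 622 = 1978.
So a = 1978, b = 622, c = 1052, d = 1609.
OR = (a·d)/(b·c) = (1978 × 1609) / (622 × 1052) = 3182602 / 654344 = 4.86381

4.86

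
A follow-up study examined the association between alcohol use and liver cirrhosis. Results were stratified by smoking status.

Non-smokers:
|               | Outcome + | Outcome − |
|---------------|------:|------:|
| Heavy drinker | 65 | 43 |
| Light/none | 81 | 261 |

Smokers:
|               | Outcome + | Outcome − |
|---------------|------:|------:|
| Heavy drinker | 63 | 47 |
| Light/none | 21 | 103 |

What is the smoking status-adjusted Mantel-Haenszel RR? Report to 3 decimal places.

2.824

RR_MH = Σ(aᵢ·n₀ᵢ/nᵢ) / Σ(cᵢ·n₁ᵢ/nᵢ), with n₁ᵢ = aᵢ+bᵢ (exposed), n₀ᵢ = cᵢ+dᵢ (unexposed), nᵢ = n₁ᵢ+n₀ᵢ.
Stratum 1 (Non-smokers): n₁ = 108, n₀ = 342, n = 450; a·n₀/n = 65·342/450 = 49.4000; c·n₁/n = 81·108/450 = 19.4400
Stratum 2 (Smokers): n₁ = 110, n₀ = 124, n = 234; a·n₀/n = 63·124/234 = 33.3846; c·n₁/n = 21·110/234 = 9.8718
RR_MH = (49.4000 + 33.3846) / (19.4400 + 9.8718) = 82.7846 / 29.3118 = 2.82428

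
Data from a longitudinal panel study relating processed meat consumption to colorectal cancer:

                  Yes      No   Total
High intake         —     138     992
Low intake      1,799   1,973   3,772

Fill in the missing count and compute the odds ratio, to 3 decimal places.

6.787

The missing cell is in the exposed row: 992 − 138 = 854.
So a = 854, b = 138, c = 1799, d = 1973.
OR = (a·d)/(b·c) = (854 × 1973) / (138 × 1799) = 1684942 / 248262 = 6.78695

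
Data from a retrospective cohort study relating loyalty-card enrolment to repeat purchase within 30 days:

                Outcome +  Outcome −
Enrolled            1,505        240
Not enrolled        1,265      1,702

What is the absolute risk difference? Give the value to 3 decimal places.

0.436

Cells: a = 1505, b = 240, c = 1265, d = 1702.
Risk in exposed = 1505/1745 = 0.862464; risk in unexposed = 1265/2967 = 0.426357.
Risk difference = 0.862464 − 0.426357 = 0.436108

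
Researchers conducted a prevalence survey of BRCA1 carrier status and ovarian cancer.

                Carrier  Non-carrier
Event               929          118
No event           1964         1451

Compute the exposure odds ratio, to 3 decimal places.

Reading the table with exposure as columns: a = 929 (Carrier, case), b = 1964 (Carrier, non-case), c = 118 (Non-carrier, case), d = 1451.
OR = (a·d)/(b·c) = (929 × 1451) / (1964 × 118) = 1347979 / 231752 = 5.81647
The odds of ovarian cancer are about 5.82 times as high in the carrier group.

5.816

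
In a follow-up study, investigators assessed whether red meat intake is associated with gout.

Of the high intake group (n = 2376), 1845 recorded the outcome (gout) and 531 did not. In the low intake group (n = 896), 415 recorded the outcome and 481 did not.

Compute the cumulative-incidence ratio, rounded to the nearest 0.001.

From the description: a = 1845, b = 531, c = 415, d = 481.
Risk in exposed = 1845/2376 = 0.77652; risk in unexposed = 415/896 = 0.46317.
RR = 0.77652 / 0.46317 = 1.67652
The risk among the exposed is 1.68 times that among the unexposed.

1.677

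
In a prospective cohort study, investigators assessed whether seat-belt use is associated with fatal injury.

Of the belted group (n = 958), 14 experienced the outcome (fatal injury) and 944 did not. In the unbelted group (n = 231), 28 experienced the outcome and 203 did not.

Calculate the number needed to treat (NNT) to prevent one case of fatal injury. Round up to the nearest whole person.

10

Risk in treated group = 14/958 = 0.01461; risk in control = 28/231 = 0.12121.
Absolute risk reduction = 0.12121 − 0.01461 = 0.10660
NNT = 1 / ARR = 1 / 0.10660 = 9.381 → round up → 10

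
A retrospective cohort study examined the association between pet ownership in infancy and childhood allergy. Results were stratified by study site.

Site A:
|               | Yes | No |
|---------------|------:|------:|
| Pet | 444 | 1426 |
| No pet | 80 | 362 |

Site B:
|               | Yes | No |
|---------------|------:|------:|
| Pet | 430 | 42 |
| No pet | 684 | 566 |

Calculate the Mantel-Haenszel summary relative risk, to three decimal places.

1.574

RR_MH = Σ(aᵢ·n₀ᵢ/nᵢ) / Σ(cᵢ·n₁ᵢ/nᵢ), with n₁ᵢ = aᵢ+bᵢ (exposed), n₀ᵢ = cᵢ+dᵢ (unexposed), nᵢ = n₁ᵢ+n₀ᵢ.
Stratum 1 (Site A): n₁ = 1870, n₀ = 442, n = 2312; a·n₀/n = 444·442/2312 = 84.8824; c·n₁/n = 80·1870/2312 = 64.7059
Stratum 2 (Site B): n₁ = 472, n₀ = 1250, n = 1722; a·n₀/n = 430·1250/1722 = 312.1370; c·n₁/n = 684·472/1722 = 187.4843
RR_MH = (84.8824 + 312.1370) / (64.7059 + 187.4843) = 397.0194 / 252.1902 = 1.57429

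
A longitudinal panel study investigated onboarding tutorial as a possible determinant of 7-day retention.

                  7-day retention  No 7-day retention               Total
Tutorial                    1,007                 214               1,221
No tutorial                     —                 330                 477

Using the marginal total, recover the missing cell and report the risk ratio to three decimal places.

2.676

The missing cell is in the unexposed row: 477 − 330 = 147.
So a = 1007, b = 214, c = 147, d = 330.
RR = [a/(a+b)] / [c/(c+d)] = (1007/1221) / (147/477) = 0.82473/0.30818 = 2.67618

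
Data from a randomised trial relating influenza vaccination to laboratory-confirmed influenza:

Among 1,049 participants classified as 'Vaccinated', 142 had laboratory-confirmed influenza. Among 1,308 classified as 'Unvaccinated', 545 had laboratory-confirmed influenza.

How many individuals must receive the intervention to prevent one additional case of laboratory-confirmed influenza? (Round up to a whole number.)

Risk in treated group = 142/1049 = 0.13537; risk in control = 545/1308 = 0.41667.
Absolute risk reduction = 0.41667 − 0.13537 = 0.28130
NNT = 1 / ARR = 1 / 0.28130 = 3.555 → round up → 4

4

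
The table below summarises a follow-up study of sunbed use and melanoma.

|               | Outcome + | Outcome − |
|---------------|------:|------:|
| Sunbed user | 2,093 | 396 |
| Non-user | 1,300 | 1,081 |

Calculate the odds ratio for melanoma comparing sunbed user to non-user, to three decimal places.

4.395

Cells: a = 2093, b = 396, c = 1300, d = 1081.
OR = (a·d)/(b·c) = (2093 × 1081) / (396 × 1300) = 2262533 / 514800 = 4.39497
The odds of melanoma are about 4.39 times as high in the sunbed user group.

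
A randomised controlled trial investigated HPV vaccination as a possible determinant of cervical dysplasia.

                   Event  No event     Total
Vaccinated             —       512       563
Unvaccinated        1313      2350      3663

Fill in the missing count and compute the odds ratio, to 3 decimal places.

0.178

The missing cell is in the exposed row: 563 − 512 = 51.
So a = 51, b = 512, c = 1313, d = 2350.
OR = (a·d)/(b·c) = (51 × 2350) / (512 × 1313) = 119850 / 672256 = 0.17828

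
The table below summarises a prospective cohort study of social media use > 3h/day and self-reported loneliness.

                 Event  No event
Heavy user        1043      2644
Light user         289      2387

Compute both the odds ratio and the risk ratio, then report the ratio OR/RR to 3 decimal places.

1.244

Cells: a = 1043, b = 2644, c = 289, d = 2387.
OR = (1043·2387)/(2644·289) = 2489641/764116 = 3.25820
Risk in exposed = 1043/3687 = 0.28289; risk in unexposed = 289/2676 = 0.10800; RR = 2.61939
OR/RR = 3.25820 / 2.61939 = 1.24388
The outcome is not rare, so the OR lies further from 1 than the RR.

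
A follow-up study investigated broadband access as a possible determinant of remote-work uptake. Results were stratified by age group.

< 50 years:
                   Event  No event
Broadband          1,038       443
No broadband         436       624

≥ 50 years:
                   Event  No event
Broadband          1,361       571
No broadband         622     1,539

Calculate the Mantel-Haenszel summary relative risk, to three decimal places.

2.103

RR_MH = Σ(aᵢ·n₀ᵢ/nᵢ) / Σ(cᵢ·n₁ᵢ/nᵢ), with n₁ᵢ = aᵢ+bᵢ (exposed), n₀ᵢ = cᵢ+dᵢ (unexposed), nᵢ = n₁ᵢ+n₀ᵢ.
Stratum 1 (< 50 years): n₁ = 1481, n₀ = 1060, n = 2541; a·n₀/n = 1038·1060/2541 = 433.0106; c·n₁/n = 436·1481/2541 = 254.1189
Stratum 2 (≥ 50 years): n₁ = 1932, n₀ = 2161, n = 4093; a·n₀/n = 1361·2161/4093 = 718.5734; c·n₁/n = 622·1932/4093 = 293.5998
RR_MH = (433.0106 + 718.5734) / (254.1189 + 293.5998) = 1151.5840 / 547.7187 = 2.10251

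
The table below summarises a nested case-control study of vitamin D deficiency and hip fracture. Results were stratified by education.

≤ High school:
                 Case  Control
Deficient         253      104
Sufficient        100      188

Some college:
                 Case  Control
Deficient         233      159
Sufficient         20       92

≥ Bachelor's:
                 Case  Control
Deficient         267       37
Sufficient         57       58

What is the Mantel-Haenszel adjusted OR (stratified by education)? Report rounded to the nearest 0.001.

OR_MH = Σ(aᵢdᵢ/nᵢ) / Σ(bᵢcᵢ/nᵢ), where nᵢ is the stratum total.
Stratum 1 (≤ High school): n = 645; a·d/n = 253·188/645 = 73.7426; b·c/n = 104·100/645 = 16.1240
Stratum 2 (Some college): n = 504; a·d/n = 233·92/504 = 42.5317; b·c/n = 159·20/504 = 6.3095
Stratum 3 (≥ Bachelor's): n = 419; a·d/n = 267·58/419 = 36.9594; b·c/n = 37·57/419 = 5.0334
OR_MH = (73.7426 + 42.5317 + 36.9594) / (16.1240 + 6.3095 + 5.0334) = 153.2338 / 27.4670 = 5.57884

5.579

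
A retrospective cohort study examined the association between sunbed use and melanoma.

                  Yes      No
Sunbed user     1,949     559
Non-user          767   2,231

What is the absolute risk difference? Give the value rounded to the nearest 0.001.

0.521

Cells: a = 1949, b = 559, c = 767, d = 2231.
Risk in exposed = 1949/2508 = 0.777113; risk in unexposed = 767/2998 = 0.255837.
Risk difference = 0.777113 − 0.255837 = 0.521276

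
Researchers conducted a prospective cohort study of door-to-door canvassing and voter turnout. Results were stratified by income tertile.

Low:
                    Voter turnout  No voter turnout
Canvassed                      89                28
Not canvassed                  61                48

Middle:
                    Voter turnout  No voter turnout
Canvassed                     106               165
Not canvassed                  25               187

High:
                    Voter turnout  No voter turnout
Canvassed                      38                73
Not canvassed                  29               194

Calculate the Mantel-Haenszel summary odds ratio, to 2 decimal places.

3.66

OR_MH = Σ(aᵢdᵢ/nᵢ) / Σ(bᵢcᵢ/nᵢ), where nᵢ is the stratum total.
Stratum 1 (Low): n = 226; a·d/n = 89·48/226 = 18.9027; b·c/n = 28·61/226 = 7.5575
Stratum 2 (Middle): n = 483; a·d/n = 106·187/483 = 41.0393; b·c/n = 165·25/483 = 8.5404
Stratum 3 (High): n = 334; a·d/n = 38·194/334 = 22.0719; b·c/n = 73·29/334 = 6.3383
OR_MH = (18.9027 + 41.0393 + 22.0719) / (7.5575 + 8.5404 + 6.3383) = 82.0138 / 22.4362 = 3.65542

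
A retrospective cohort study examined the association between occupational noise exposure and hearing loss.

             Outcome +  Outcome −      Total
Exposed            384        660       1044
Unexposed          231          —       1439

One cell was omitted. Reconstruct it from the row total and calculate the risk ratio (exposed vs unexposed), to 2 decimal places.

The missing cell is in the unexposed row: 1439 − 231 = 1208.
So a = 384, b = 660, c = 231, d = 1208.
RR = [a/(a+b)] / [c/(c+d)] = (384/1044) / (231/1439) = 0.36782/0.16053 = 2.29129

2.29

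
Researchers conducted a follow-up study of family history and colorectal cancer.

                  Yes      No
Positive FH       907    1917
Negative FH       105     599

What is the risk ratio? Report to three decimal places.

2.153

Cells: a = 907, b = 1917, c = 105, d = 599.
Risk in exposed = 907/2824 = 0.32118; risk in unexposed = 105/704 = 0.14915.
RR = 0.32118 / 0.14915 = 2.15341
The risk among the exposed is 2.15 times that among the unexposed.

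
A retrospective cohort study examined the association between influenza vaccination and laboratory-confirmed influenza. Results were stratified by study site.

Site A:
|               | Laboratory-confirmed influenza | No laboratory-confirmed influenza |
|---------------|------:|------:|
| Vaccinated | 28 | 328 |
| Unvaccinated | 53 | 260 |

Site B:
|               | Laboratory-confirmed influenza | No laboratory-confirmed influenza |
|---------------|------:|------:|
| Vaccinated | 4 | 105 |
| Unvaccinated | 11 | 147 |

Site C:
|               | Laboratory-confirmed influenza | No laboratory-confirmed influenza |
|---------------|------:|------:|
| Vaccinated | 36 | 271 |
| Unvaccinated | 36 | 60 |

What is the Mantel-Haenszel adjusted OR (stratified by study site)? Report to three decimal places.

0.338

OR_MH = Σ(aᵢdᵢ/nᵢ) / Σ(bᵢcᵢ/nᵢ), where nᵢ is the stratum total.
Stratum 1 (Site A): n = 669; a·d/n = 28·260/669 = 10.8819; b·c/n = 328·53/669 = 25.9851
Stratum 2 (Site B): n = 267; a·d/n = 4·147/267 = 2.2022; b·c/n = 105·11/267 = 4.3258
Stratum 3 (Site C): n = 403; a·d/n = 36·60/403 = 5.3598; b·c/n = 271·36/403 = 24.2084
OR_MH = (10.8819 + 2.2022 + 5.3598) / (25.9851 + 4.3258 + 24.2084) = 18.4440 / 54.5193 = 0.33830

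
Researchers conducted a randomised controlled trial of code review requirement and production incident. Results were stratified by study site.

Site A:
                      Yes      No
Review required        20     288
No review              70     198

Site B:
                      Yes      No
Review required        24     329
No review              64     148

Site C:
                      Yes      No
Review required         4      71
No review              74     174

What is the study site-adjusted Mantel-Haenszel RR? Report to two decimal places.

RR_MH = Σ(aᵢ·n₀ᵢ/nᵢ) / Σ(cᵢ·n₁ᵢ/nᵢ), with n₁ᵢ = aᵢ+bᵢ (exposed), n₀ᵢ = cᵢ+dᵢ (unexposed), nᵢ = n₁ᵢ+n₀ᵢ.
Stratum 1 (Site A): n₁ = 308, n₀ = 268, n = 576; a·n₀/n = 20·268/576 = 9.3056; c·n₁/n = 70·308/576 = 37.4306
Stratum 2 (Site B): n₁ = 353, n₀ = 212, n = 565; a·n₀/n = 24·212/565 = 9.0053; c·n₁/n = 64·353/565 = 39.9858
Stratum 3 (Site C): n₁ = 75, n₀ = 248, n = 323; a·n₀/n = 4·248/323 = 3.0712; c·n₁/n = 74·75/323 = 17.1827
RR_MH = (9.3056 + 9.0053 + 3.0712) / (37.4306 + 39.9858 + 17.1827) = 21.3821 / 94.5991 = 0.22603

0.23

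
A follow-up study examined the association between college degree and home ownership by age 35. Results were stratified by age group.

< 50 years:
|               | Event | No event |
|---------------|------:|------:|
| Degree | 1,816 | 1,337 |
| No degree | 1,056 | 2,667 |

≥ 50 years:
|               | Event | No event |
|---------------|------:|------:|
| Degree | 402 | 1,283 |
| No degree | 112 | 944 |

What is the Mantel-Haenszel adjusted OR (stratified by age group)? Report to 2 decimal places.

3.27

OR_MH = Σ(aᵢdᵢ/nᵢ) / Σ(bᵢcᵢ/nᵢ), where nᵢ is the stratum total.
Stratum 1 (< 50 years): n = 6876; a·d/n = 1816·2667/6876 = 704.3735; b·c/n = 1337·1056/6876 = 205.3333
Stratum 2 (≥ 50 years): n = 2741; a·d/n = 402·944/2741 = 138.4487; b·c/n = 1283·112/2741 = 52.4247
OR_MH = (704.3735 + 138.4487) / (205.3333 + 52.4247) = 842.8222 / 257.7580 = 3.26982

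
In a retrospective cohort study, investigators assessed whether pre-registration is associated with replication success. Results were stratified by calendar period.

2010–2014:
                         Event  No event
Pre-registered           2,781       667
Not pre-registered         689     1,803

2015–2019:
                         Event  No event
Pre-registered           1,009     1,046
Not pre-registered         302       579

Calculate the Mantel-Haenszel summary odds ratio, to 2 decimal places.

5.64

OR_MH = Σ(aᵢdᵢ/nᵢ) / Σ(bᵢcᵢ/nᵢ), where nᵢ is the stratum total.
Stratum 1 (2010–2014): n = 5940; a·d/n = 2781·1803/5940 = 844.1318; b·c/n = 667·689/5940 = 77.3675
Stratum 2 (2015–2019): n = 2936; a·d/n = 1009·579/2936 = 198.9819; b·c/n = 1046·302/2936 = 107.5926
OR_MH = (844.1318 + 198.9819) / (77.3675 + 107.5926) = 1043.1138 / 184.9602 = 5.63967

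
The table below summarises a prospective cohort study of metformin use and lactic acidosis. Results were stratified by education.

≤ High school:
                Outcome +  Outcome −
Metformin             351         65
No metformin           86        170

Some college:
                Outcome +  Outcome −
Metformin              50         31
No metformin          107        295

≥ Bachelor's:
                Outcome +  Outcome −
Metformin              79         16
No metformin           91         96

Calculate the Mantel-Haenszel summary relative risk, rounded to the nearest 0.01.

RR_MH = Σ(aᵢ·n₀ᵢ/nᵢ) / Σ(cᵢ·n₁ᵢ/nᵢ), with n₁ᵢ = aᵢ+bᵢ (exposed), n₀ᵢ = cᵢ+dᵢ (unexposed), nᵢ = n₁ᵢ+n₀ᵢ.
Stratum 1 (≤ High school): n₁ = 416, n₀ = 256, n = 672; a·n₀/n = 351·256/672 = 133.7143; c·n₁/n = 86·416/672 = 53.2381
Stratum 2 (Some college): n₁ = 81, n₀ = 402, n = 483; a·n₀/n = 50·402/483 = 41.6149; c·n₁/n = 107·81/483 = 17.9441
Stratum 3 (≥ Bachelor's): n₁ = 95, n₀ = 187, n = 282; a·n₀/n = 79·187/282 = 52.3865; c·n₁/n = 91·95/282 = 30.6560
RR_MH = (133.7143 + 41.6149 + 52.3865) / (53.2381 + 17.9441 + 30.6560) = 227.7157 / 101.8382 = 2.23605

2.24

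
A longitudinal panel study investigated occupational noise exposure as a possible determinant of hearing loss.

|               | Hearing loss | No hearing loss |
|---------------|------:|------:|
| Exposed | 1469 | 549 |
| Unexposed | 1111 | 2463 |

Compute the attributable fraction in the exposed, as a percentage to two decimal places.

Cells: a = 1469, b = 549, c = 1111, d = 2463.
Risk in exposed = 1469/2018 = 0.72795; risk in unexposed = 1111/3574 = 0.31086.
RR = 0.72795/0.31086 = 2.34175
AR% = (RR − 1)/RR × 100 = (2.34175 − 1)/2.34175 × 100 = 57.2970%

57.30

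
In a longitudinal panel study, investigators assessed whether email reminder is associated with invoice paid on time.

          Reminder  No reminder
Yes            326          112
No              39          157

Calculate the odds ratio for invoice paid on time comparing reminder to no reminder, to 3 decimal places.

11.717

Reading the table with exposure as columns: a = 326 (Reminder, case), b = 39 (Reminder, non-case), c = 112 (No reminder, case), d = 157.
OR = (a·d)/(b·c) = (326 × 157) / (39 × 112) = 51182 / 4368 = 11.71749
The odds of invoice paid on time are about 11.72 times as high in the reminder group.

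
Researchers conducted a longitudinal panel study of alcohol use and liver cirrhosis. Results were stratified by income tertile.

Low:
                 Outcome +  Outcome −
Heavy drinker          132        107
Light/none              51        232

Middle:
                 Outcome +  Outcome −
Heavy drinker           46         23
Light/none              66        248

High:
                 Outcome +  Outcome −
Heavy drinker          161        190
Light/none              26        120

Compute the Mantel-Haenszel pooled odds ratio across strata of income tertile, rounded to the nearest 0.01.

OR_MH = Σ(aᵢdᵢ/nᵢ) / Σ(bᵢcᵢ/nᵢ), where nᵢ is the stratum total.
Stratum 1 (Low): n = 522; a·d/n = 132·232/522 = 58.6667; b·c/n = 107·51/522 = 10.4540
Stratum 2 (Middle): n = 383; a·d/n = 46·248/383 = 29.7859; b·c/n = 23·66/383 = 3.9634
Stratum 3 (High): n = 497; a·d/n = 161·120/497 = 38.8732; b·c/n = 190·26/497 = 9.9396
OR_MH = (58.6667 + 29.7859 + 38.8732) / (10.4540 + 3.9634 + 9.9396) = 127.3258 / 24.3571 = 5.22746

5.23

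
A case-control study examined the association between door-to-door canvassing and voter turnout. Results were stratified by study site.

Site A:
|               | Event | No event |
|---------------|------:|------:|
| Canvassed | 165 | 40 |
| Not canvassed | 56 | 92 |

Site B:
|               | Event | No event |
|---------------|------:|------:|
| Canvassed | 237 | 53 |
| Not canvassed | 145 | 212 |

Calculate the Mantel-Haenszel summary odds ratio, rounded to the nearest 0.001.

OR_MH = Σ(aᵢdᵢ/nᵢ) / Σ(bᵢcᵢ/nᵢ), where nᵢ is the stratum total.
Stratum 1 (Site A): n = 353; a·d/n = 165·92/353 = 43.0028; b·c/n = 40·56/353 = 6.3456
Stratum 2 (Site B): n = 647; a·d/n = 237·212/647 = 77.6569; b·c/n = 53·145/647 = 11.8779
OR_MH = (43.0028 + 77.6569) / (6.3456 + 11.8779) = 120.6597 / 18.2235 = 6.62110

6.621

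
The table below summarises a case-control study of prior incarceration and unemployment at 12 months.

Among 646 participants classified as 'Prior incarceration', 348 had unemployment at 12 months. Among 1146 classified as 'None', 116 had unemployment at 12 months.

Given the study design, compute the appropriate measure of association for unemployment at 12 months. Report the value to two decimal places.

From the description: a = 348, b = 298, c = 116, d = 1030.
This is a case-control study: participants were sampled on outcome status, so risks in the source population cannot be estimated directly — relative risk is not valid here. The odds ratio is the appropriate measure.
OR = (a·d)/(b·c) = (348 × 1030) / (298 × 116) = 358440 / 34568 = 10.36913

10.37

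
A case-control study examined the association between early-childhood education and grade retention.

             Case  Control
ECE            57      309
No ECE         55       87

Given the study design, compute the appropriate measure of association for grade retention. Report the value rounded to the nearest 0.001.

Cells: a = 57, b = 309, c = 55, d = 87.
This is a case-control study: participants were sampled on outcome status, so risks in the source population cannot be estimated directly — relative risk is not valid here. The odds ratio is the appropriate measure.
OR = (a·d)/(b·c) = (57 × 87) / (309 × 55) = 4959 / 16995 = 0.29179

0.292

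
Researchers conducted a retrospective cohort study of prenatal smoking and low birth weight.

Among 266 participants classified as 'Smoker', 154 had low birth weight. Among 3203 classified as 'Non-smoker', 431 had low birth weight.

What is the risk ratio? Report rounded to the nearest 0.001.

4.302

From the description: a = 154, b = 112, c = 431, d = 2772.
Risk in exposed = 154/266 = 0.57895; risk in unexposed = 431/3203 = 0.13456.
RR = 0.57895 / 0.13456 = 4.30248
The risk among the exposed is 4.30 times that among the unexposed.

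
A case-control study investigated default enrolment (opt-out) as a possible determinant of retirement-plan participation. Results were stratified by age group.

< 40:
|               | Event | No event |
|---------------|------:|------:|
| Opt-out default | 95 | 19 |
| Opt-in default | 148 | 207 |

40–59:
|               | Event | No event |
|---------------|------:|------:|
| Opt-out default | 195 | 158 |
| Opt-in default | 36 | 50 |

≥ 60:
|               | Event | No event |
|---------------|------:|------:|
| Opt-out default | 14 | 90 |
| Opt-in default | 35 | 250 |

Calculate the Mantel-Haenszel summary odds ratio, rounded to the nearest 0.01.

OR_MH = Σ(aᵢdᵢ/nᵢ) / Σ(bᵢcᵢ/nᵢ), where nᵢ is the stratum total.
Stratum 1 (< 40): n = 469; a·d/n = 95·207/469 = 41.9296; b·c/n = 19·148/469 = 5.9957
Stratum 2 (40–59): n = 439; a·d/n = 195·50/439 = 22.2096; b·c/n = 158·36/439 = 12.9567
Stratum 3 (≥ 60): n = 389; a·d/n = 14·250/389 = 8.9974; b·c/n = 90·35/389 = 8.0977
OR_MH = (41.9296 + 22.2096 + 8.9974) / (5.9957 + 12.9567 + 8.0977) = 73.1366 / 27.0501 = 2.70374

2.70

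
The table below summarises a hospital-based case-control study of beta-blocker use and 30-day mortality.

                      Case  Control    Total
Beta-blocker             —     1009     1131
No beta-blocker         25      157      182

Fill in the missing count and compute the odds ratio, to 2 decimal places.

The missing cell is in the exposed row: 1131 − 1009 = 122.
So a = 122, b = 1009, c = 25, d = 157.
OR = (a·d)/(b·c) = (122 × 157) / (1009 × 25) = 19154 / 25225 = 0.75933

0.76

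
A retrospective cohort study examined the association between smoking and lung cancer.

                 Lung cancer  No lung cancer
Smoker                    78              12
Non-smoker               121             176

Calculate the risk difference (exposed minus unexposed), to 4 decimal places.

0.4593

Cells: a = 78, b = 12, c = 121, d = 176.
Risk in exposed = 78/90 = 0.866667; risk in unexposed = 121/297 = 0.407407.
Risk difference = 0.866667 − 0.407407 = 0.459259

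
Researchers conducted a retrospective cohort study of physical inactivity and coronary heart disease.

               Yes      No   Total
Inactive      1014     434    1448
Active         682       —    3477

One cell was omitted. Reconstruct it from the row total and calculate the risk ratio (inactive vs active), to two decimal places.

The missing cell is in the unexposed row: 3477 − 682 = 2795.
So a = 1014, b = 434, c = 682, d = 2795.
RR = [a/(a+b)] / [c/(c+d)] = (1014/1448) / (682/3477) = 0.70028/0.19615 = 3.57018

3.57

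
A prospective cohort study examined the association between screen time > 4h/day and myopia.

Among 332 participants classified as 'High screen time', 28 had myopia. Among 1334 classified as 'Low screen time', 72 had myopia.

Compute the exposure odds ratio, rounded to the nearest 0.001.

1.614

From the description: a = 28, b = 304, c = 72, d = 1262.
OR = (a·d)/(b·c) = (28 × 1262) / (304 × 72) = 35336 / 21888 = 1.61440
The odds of myopia are about 1.61 times as high in the high screen time group.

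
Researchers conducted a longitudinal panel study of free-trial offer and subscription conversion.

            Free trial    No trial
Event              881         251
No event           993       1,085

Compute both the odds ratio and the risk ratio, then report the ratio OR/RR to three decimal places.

1.533

Reading the table with exposure as columns: a = 881 (Free trial, case), b = 993 (Free trial, non-case), c = 251 (No trial, case), d = 1085.
OR = (881·1085)/(993·251) = 955885/249243 = 3.83515
Risk in exposed = 881/1874 = 0.47012; risk in unexposed = 251/1336 = 0.18787; RR = 2.50230
OR/RR = 3.83515 / 2.50230 = 1.53265
The outcome is not rare, so the OR lies further from 1 than the RR.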